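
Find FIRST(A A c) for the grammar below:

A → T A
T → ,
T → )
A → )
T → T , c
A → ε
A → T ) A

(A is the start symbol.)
FIRST sets of the non-terminals involved (from the grammar, by fixed-point iteration):
  FIRST(A) = { ')', ',', ε }

To compute FIRST(A A c), process the symbols left to right:
Symbol A is a non-terminal. Add FIRST(A) \ {ε} = { ')', ',' }
A is nullable (ε ∈ FIRST(A)), continue to the next symbol.
Symbol A is a non-terminal. Add FIRST(A) \ {ε} = { ')', ',' }
A is nullable (ε ∈ FIRST(A)), continue to the next symbol.
Symbol c is a terminal. Add 'c' and stop.
FIRST(A A c) = { ')', ',', 'c' }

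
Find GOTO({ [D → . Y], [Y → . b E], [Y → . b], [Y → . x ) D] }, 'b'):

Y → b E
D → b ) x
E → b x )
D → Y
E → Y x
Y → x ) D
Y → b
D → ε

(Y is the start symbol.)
{ [E → . Y x], [E → . b x )], [Y → . b E], [Y → . b], [Y → . x ) D], [Y → b . E], [Y → b .] }

GOTO(I, 'b') = CLOSURE({ [A → αX.β] : [A → α.Xβ] ∈ I, X = 'b' })

Items with dot before 'b', with the dot advanced:
  [Y → . b] → [Y → b .]
  [Y → . b E] → [Y → b . E]
Closure of the advanced items:
  [Y → b . E] has the dot before E: add [E → . b x )], [E → . Y x]
  [E → . Y x] has the dot before Y: add [Y → . b E], [Y → . x ) D], [Y → . b]

GOTO = { [E → . Y x], [E → . b x )], [Y → . b E], [Y → . b], [Y → . x ) D], [Y → b . E], [Y → b .] }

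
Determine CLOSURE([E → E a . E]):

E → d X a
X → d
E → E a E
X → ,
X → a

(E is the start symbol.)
{ [E → . E a E], [E → . d X a], [E → E a . E] }

Start with: [E → E a . E]
  [E → E a . E] has the dot before E: add [E → . d X a], [E → . E a E]
No further items can be added.

CLOSURE = { [E → . E a E], [E → . d X a], [E → E a . E] }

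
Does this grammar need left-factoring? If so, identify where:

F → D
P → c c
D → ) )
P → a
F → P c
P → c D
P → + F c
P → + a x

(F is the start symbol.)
Left-factoring is needed when two productions for the same non-terminal
share a common prefix on the right-hand side.

Productions for F:
  F → D
  F → P c
Productions for P:
  P → c c
  P → a
  P → c D
  P → + F c
  P → + a x

Found common prefix 'c' in productions for P
Found common prefix '+' in productions for P

Answer: Yes, P has productions with common prefix 'c'; P has productions with common prefix '+'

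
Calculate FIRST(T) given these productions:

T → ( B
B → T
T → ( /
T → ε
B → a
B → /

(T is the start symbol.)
To compute FIRST(T), examine every production with T on the left-hand side, reading each right-hand side left to right until a non-nullable symbol is reached.

From T → ( B:
  - '(' is a terminal: add '(' and stop
From T → ( /:
  - '(' is a terminal: add '(' and stop
From T → ε:
  - ε-production, so ε ∈ FIRST(T)

Collecting: FIRST(T) = { '(', ε }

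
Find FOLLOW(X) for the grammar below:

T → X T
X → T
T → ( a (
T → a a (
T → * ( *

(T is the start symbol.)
To compute FOLLOW(X), find every occurrence of X on a right-hand side N → α X β: add FIRST(β) \ {ε}, and if β is empty or nullable also add FOLLOW(N). Iterate to a fixed point.

In T → X T: X is followed by T, add FIRST(T) \ {ε} = { '(', '*', 'a' }

Taking the union: FOLLOW(X) = { '(', '*', 'a' }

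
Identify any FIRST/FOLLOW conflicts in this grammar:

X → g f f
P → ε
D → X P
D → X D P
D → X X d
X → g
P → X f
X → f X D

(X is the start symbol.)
Nullable non-terminals: P.
FIRST sets used below: FIRST(X) = { 'f', 'g' }

P: nullable alternative(s) P → ε; FOLLOW(P) = { $, 'd', 'f', 'g' }
  P → ε: FIRST \ {ε} = { } — this is the only nullable alternative, skip
  P → X f: FIRST \ {ε} = { 'f', 'g' } — overlaps FOLLOW(P) on { 'f', 'g' }: CONFLICT

D, X have no nullable alternative, so no FIRST/FOLLOW check is needed there.

So the grammar has 1 FIRST/FOLLOW conflict (marked CONFLICT above).

Answer: Yes. P → X f with FOLLOW(P) on { 'f', 'g' }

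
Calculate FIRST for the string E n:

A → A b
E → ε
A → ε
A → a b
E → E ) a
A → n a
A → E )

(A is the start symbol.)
FIRST sets of the non-terminals involved (from the grammar, by fixed-point iteration):
  FIRST(E) = { ')', ε }

To compute FIRST(E n), process the symbols left to right:
Symbol E is a non-terminal. Add FIRST(E) \ {ε} = { ')' }
E is nullable (ε ∈ FIRST(E)), continue to the next symbol.
Symbol n is a terminal. Add 'n' and stop.
FIRST(E n) = { ')', 'n' }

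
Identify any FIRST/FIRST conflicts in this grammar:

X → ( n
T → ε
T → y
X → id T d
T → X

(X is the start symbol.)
A FIRST/FIRST conflict occurs when two productions N → α and N → β for the same non-terminal have FIRST(α) ∩ FIRST(β) ≠ ∅ (with ε ∈ FIRST of a nullable right-hand side, so two nullable alternatives also conflict).

FIRST sets of the non-terminals at (or reachable through a nullable prefix from) the front of some alternative:
  FIRST(X) = { '(', 'id' }

Productions for X:
  X → ( n: FIRST = { '(' }
  X → id T d: FIRST = { 'id' }
Productions for T:
  T → ε: FIRST = { ε }
  T → y: FIRST = { 'y' }
  T → X: FIRST = { '(', 'id' }

All alternatives of each non-terminal have pairwise disjoint FIRST sets.

Answer: No FIRST/FIRST conflicts.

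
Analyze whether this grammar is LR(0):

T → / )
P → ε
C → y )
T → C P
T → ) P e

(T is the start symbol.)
Yes, the grammar is LR(0)

A grammar is LR(0) if no state in the canonical LR(0) collection has:
  - both a shift item (dot before a terminal) and a complete item (shift-reduce conflict), or
  - two or more complete items (reduce-reduce conflict; the accept item [T' → T .] counts as a complete item here).

Augment with T' → T and build the canonical LR(0) collection (I0 = CLOSURE({[T' → . T]}), then GOTO on every symbol after a dot until no new states appear). It has 11 states:
  I0: { [C → . y )], [T → . ) P e], [T → . / )], [T → . C P], [T' → . T] }  — shift
  I1: { [P → .], [T → ) . P e] }  — reduce
  I2: { [T → / . )] }  — shift
  I3: { [P → .], [T → C . P] }  — reduce
  I4: { [T' → T .] }  — accept
  I5: { [C → y . )] }  — shift
  I6: { [C → y ) .] }  — reduce
  I7: { [T → C P .] }  — reduce
  I8: { [T → / ) .] }  — reduce
  I9: { [T → ) P . e] }  — shift
  I10: { [T → ) P e .] }  — reduce

Every state is either a pure shift/goto state or contains exactly one complete item and nothing to shift — no conflicts. The grammar is LR(0).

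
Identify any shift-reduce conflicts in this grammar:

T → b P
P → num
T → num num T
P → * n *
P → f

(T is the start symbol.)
A shift-reduce conflict occurs when an LR(0) state has both:
  - a complete (reduce) item [A → α .] (dot at the end), and
  - a shift item [B → β . c γ] (dot before a terminal).

Augment with T' → T and build the canonical LR(0) collection (I0 = CLOSURE({[T' → . T]}), then GOTO on every symbol after a dot until no new states appear). It has 12 states:
  I0: { [T → . b P], [T → . num num T], [T' → . T] }  — shift
  I1: { [T' → T .] }  — accept
  I2: { [P → . * n *], [P → . f], [P → . num], [T → b . P] }  — shift
  I3: { [T → num . num T] }  — shift
  I4: { [T → . b P], [T → . num num T], [T → num num . T] }  — shift
  I5: { [T → num num T .] }  — reduce
  I6: { [P → * . n *] }  — shift
  I7: { [T → b P .] }  — reduce
  I8: { [P → f .] }  — reduce
  I9: { [P → num .] }  — reduce
  I10: { [P → * n . *] }  — shift
  I11: { [P → * n * .] }  — reduce

No state contains both a complete item and a shift item.

Answer: No shift-reduce conflicts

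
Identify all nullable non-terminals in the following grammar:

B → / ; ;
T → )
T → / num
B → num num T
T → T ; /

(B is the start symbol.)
None

A non-terminal is nullable if it can derive ε (the empty string): either it has an ε-production, or it has a production whose right-hand side consists entirely of nullable non-terminals.

There are no ε-productions, so no non-terminal can derive ε.
No non-terminals are nullable.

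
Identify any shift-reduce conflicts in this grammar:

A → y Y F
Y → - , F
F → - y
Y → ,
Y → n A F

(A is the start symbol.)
Augment with A' → A and build the canonical LR(0) collection (I0 = CLOSURE({[A' → . A]}), then GOTO on every symbol after a dot until no new states appear). It has 14 states:
  I0: { [A → . y Y F], [A' → . A] }  — shift
  I1: { [A' → A .] }  — accept
  I2: { [A → y . Y F], [Y → . ,], [Y → . - , F], [Y → . n A F] }  — shift
  I3: { [Y → , .] }  — reduce
  I4: { [Y → - . , F] }  — shift
  I5: { [A → y Y . F], [F → . - y] }  — shift
  I6: { [A → . y Y F], [Y → n . A F] }  — shift
  I7: { [F → . - y], [Y → n A . F] }  — shift
  I8: { [F → - . y] }  — shift
  I9: { [Y → n A F .] }  — reduce
  I10: { [F → - y .] }  — reduce
  I11: { [A → y Y F .] }  — reduce
  I12: { [F → . - y], [Y → - , . F] }  — shift
  I13: { [Y → - , F .] }  — reduce

No state contains both a complete item and a shift item.

Answer: No shift-reduce conflicts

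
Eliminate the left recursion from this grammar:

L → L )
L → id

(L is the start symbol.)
L is directly left-recursive. The standard transformation for
  A → A α₁ | ... | A α_m | β₁ | ... | β_n
is
  A  → β₁ A' | ... | β_n A'
  A' → α₁ A' | ... | α_m A' | ε

L → id becomes L → id L'
L → L ) becomes L' → ) L'
Add L' → ε

Resulting grammar:
L → id L'
L' → ) L'
L' → ε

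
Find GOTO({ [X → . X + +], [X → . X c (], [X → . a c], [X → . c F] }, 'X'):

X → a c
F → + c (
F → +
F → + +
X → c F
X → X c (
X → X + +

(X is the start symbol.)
GOTO(I, 'X') = CLOSURE({ [A → αX.β] : [A → α.Xβ] ∈ I, X = 'X' })

Items with dot before 'X', with the dot advanced:
  [X → . X + +] → [X → X . + +]
  [X → . X c (] → [X → X . c (]
Closure adds nothing (no advanced item has the dot before a non-terminal).

GOTO = { [X → X . + +], [X → X . c (] }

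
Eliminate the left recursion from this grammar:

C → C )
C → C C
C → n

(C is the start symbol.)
C is directly left-recursive. The standard transformation for
  A → A α₁ | ... | A α_m | β₁ | ... | β_n
is
  A  → β₁ A' | ... | β_n A'
  A' → α₁ A' | ... | α_m A' | ε

C → n becomes C → n C'
C → C ) becomes C' → ) C'
C → C C becomes C' → C C'
Add C' → ε

Resulting grammar:
C → n C'
C' → ) C'
C' → C C'
C' → ε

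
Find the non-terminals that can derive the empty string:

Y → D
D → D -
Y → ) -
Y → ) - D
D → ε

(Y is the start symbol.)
{ 'D', 'Y' }

ε-productions: D → ε
So D is immediately nullable.
Y → D: every symbol on the right is nullable, so Y is nullable too.
Every non-terminal is now nullable.
Nullable = { 'D', 'Y' }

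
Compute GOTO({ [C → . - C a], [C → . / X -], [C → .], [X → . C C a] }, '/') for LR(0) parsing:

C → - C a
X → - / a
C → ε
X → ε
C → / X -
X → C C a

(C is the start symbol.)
{ [C → . - C a], [C → . / X -], [C → .], [C → / . X -], [X → . - / a], [X → . C C a], [X → .] }

GOTO(I, '/') = CLOSURE({ [A → αX.β] : [A → α.Xβ] ∈ I, X = '/' })

Items with dot before '/', with the dot advanced:
  [C → . / X -] → [C → / . X -]
Closure of the advanced items:
  [C → / . X -] has the dot before X: add [X → . - / a], [X → .], [X → . C C a]
  [X → . C C a] has the dot before C: add [C → . - C a], [C → .], [C → . / X -]

GOTO = { [C → . - C a], [C → . / X -], [C → .], [C → / . X -], [X → . - / a], [X → . C C a], [X → .] }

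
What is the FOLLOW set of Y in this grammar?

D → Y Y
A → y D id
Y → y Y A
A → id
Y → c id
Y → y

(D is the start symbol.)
To compute FOLLOW(Y), find every occurrence of Y on a right-hand side N → α Y β: add FIRST(β) \ {ε}, and if β is empty or nullable also add FOLLOW(N). Iterate to a fixed point.

In D → Y Y: Y is followed by Y, add FIRST(Y) \ {ε} = { 'c', 'y' }
In D → Y Y: Y is at the end, add FOLLOW(D)
In Y → y Y A: Y is followed by A, add FIRST(A) \ {ε} = { 'id', 'y' }

The FOLLOW sets referred to above (computed the same way, to a fixed point):
  FOLLOW(D) = { $, 'id' }

Taking the union: FOLLOW(Y) = { $, 'c', 'id', 'y' }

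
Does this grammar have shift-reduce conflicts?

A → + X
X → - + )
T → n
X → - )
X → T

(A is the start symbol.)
No shift-reduce conflicts

Augment with A' → A and build the canonical LR(0) collection (I0 = CLOSURE({[A' → . A]}), then GOTO on every symbol after a dot until no new states appear). It has 10 states:
  I0: { [A → . + X], [A' → . A] }  — shift
  I1: { [A → + . X], [T → . n], [X → . - )], [X → . - + )], [X → . T] }  — shift
  I2: { [A' → A .] }  — accept
  I3: { [X → - . )], [X → - . + )] }  — shift
  I4: { [X → T .] }  — reduce
  I5: { [A → + X .] }  — reduce
  I6: { [T → n .] }  — reduce
  I7: { [X → - ) .] }  — reduce
  I8: { [X → - + . )] }  — shift
  I9: { [X → - + ) .] }  — reduce

No state contains both a complete item and a shift item.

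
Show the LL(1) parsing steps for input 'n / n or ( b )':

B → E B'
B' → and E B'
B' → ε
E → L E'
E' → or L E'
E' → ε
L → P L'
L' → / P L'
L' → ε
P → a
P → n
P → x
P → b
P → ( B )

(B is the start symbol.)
LL(1) parsing maintains a stack (initially the start symbol over $) and the input. At each step: if the stack top is a terminal, match it against the current input token; if it is a non-terminal N, replace it with the RHS of M[N, lookahead] (the unique production whose predict set contains the lookahead).

Stack is shown with the top on the left.

Stack                    Input             Action
-------------------------------------------------
B $                      n / n or ( b ) $  output B → E B'
E B' $                   n / n or ( b ) $  output E → L E'
L E' B' $                n / n or ( b ) $  output L → P L'
P L' E' B' $             n / n or ( b ) $  output P → n
n L' E' B' $             n / n or ( b ) $  match 'n'
L' E' B' $               / n or ( b ) $    output L' → / P L'
/ P L' E' B' $           / n or ( b ) $    match '/'
P L' E' B' $             n or ( b ) $      output P → n
n L' E' B' $             n or ( b ) $      match 'n'
L' E' B' $               or ( b ) $        output L' → ε
E' B' $                  or ( b ) $        output E' → or L E'
or L E' B' $             or ( b ) $        match 'or'
L E' B' $                ( b ) $           output L → P L'
P L' E' B' $             ( b ) $           output P → ( B )
( B ) L' E' B' $         ( b ) $           match '('
B ) L' E' B' $           b ) $             output B → E B'
E B' ) L' E' B' $        b ) $             output E → L E'
L E' B' ) L' E' B' $     b ) $             output L → P L'
P L' E' B' ) L' E' B' $  b ) $             output P → b
b L' E' B' ) L' E' B' $  b ) $             match 'b'
L' E' B' ) L' E' B' $    ) $               output L' → ε
E' B' ) L' E' B' $       ) $               output E' → ε
B' ) L' E' B' $          ) $               output B' → ε
) L' E' B' $             ) $               match ')'
L' E' B' $               $                 output L' → ε
E' B' $                  $                 output E' → ε
B' $                     $                 output B' → ε
$                        $                 accept

The string is accepted.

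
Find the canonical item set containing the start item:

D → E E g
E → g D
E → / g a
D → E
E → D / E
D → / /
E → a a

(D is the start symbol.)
First, augment the grammar with D' → D
I₀ = CLOSURE({ [D' → . D] }):
  [D' → . D] has the dot before D: add [D → . E E g], [D → . E], [D → . / /]
  [D → . E E g] has the dot before E: add [E → . g D], [E → . / g a], [E → . D / E], [E → . a a]
No further items can be added.

I₀ = { [D → . / /], [D → . E E g], [D → . E], [D' → . D], [E → . / g a], [E → . D / E], [E → . a a], [E → . g D] }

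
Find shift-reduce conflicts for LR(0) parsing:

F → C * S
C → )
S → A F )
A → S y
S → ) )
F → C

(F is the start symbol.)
Augment with F' → F and build the canonical LR(0) collection (I0 = CLOSURE({[F' → . F]}), then GOTO on every symbol after a dot until no new states appear). It has 12 states:
  I0: { [C → . )], [F → . C * S], [F → . C], [F' → . F] }  — shift
  I1: { [C → ) .] }  — reduce
  I2: { [F → C . * S], [F → C .] }  — shift, reduce
  I3: { [F' → F .] }  — accept
  I4: { [A → . S y], [F → C * . S], [S → . ) )], [S → . A F )] }  — shift
  I5: { [S → ) . )] }  — shift
  I6: { [C → . )], [F → . C * S], [F → . C], [S → A . F )] }  — shift
  I7: { [A → S . y], [F → C * S .] }  — shift, reduce
  I8: { [A → S y .] }  — reduce
  I9: { [S → A F . )] }  — shift
  I10: { [S → A F ) .] }  — reduce
  I11: { [S → ) ) .] }  — reduce

I2 contains reduce item [F → C .] and shift item [F → C . * S] — shift-reduce conflict.
I7 contains reduce item [F → C * S .] and shift item [A → S . y] — shift-reduce conflict.

Answer: Yes — I2: [F → C .] vs [F → C . * S]; I7: [F → C * S .] vs [A → S . y]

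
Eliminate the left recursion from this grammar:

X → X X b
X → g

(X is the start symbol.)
X is directly left-recursive. The standard transformation for
  A → A α₁ | ... | A α_m | β₁ | ... | β_n
is
  A  → β₁ A' | ... | β_n A'
  A' → α₁ A' | ... | α_m A' | ε

X → g becomes X → g X'
X → X X b becomes X' → X b X'
Add X' → ε

Resulting grammar:
X → g X'
X' → X b X'
X' → ε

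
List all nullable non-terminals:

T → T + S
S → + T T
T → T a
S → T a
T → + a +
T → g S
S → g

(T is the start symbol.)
None

A non-terminal is nullable if it can derive ε (the empty string): either it has an ε-production, or it has a production whose right-hand side consists entirely of nullable non-terminals.

There are no ε-productions, so no non-terminal can derive ε.
No non-terminals are nullable.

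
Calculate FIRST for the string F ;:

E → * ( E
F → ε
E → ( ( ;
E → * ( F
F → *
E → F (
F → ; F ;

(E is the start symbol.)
FIRST sets of the non-terminals involved (from the grammar, by fixed-point iteration):
  FIRST(F) = { '*', ';', ε }

To compute FIRST(F ;), process the symbols left to right:
Symbol F is a non-terminal. Add FIRST(F) \ {ε} = { '*', ';' }
F is nullable (ε ∈ FIRST(F)), continue to the next symbol.
Symbol ; is a terminal. Add ';' and stop.
FIRST(F ;) = { '*', ';' }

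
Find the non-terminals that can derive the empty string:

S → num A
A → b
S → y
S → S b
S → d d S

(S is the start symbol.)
None

A non-terminal is nullable if it can derive ε (the empty string): either it has an ε-production, or it has a production whose right-hand side consists entirely of nullable non-terminals.

There are no ε-productions, so no non-terminal can derive ε.
No non-terminals are nullable.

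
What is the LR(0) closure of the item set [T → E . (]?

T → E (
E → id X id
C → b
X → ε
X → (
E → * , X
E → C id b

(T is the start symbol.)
{ [T → E . (] }

To compute CLOSURE, for each item [A → α.Bβ] where B is a non-terminal, add [B → .γ] for all productions B → γ; repeat for the newly added items until nothing changes.

Start with: [T → E . (]
The dot precedes the terminal '(', so nothing is added.

CLOSURE = { [T → E . (] }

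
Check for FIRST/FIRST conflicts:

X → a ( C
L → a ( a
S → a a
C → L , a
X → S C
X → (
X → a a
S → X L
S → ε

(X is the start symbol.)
Yes. X → a '(' C / X → S C on { 'a' }; X → a '(' C / X → a a on { 'a' }; X → S C / X → '(' on { '(' }; X → S C / X → a a on { 'a' }; S → a a / S → X L on { 'a' }

FIRST sets of the non-terminals at (or reachable through a nullable prefix from) the front of some alternative:
  FIRST(S) = { '(', 'a', ε }
  FIRST(C) = { 'a' }
  FIRST(X) = { '(', 'a' }

Productions for X:
  X → a ( C: FIRST = { 'a' }
  X → S C: FIRST = { '(', 'a' }
  X → (: FIRST = { '(' }
  X → a a: FIRST = { 'a' }
Productions for S:
  S → a a: FIRST = { 'a' }
  S → X L: FIRST = { '(', 'a' }
  S → ε: FIRST = { ε }
L, C have only one production, so no FIRST/FIRST conflict is possible there.

Conflict for X: X → a ( C and X → S C
  Overlap: { 'a' }
Conflict for X: X → a ( C and X → a a
  Overlap: { 'a' }
Conflict for X: X → S C and X → (
  Overlap: { '(' }
Conflict for X: X → S C and X → a a
  Overlap: { 'a' }
Conflict for S: S → a a and S → X L
  Overlap: { 'a' }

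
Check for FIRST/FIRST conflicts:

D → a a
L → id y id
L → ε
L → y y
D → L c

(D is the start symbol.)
A FIRST/FIRST conflict occurs when two productions N → α and N → β for the same non-terminal have FIRST(α) ∩ FIRST(β) ≠ ∅ (with ε ∈ FIRST of a nullable right-hand side, so two nullable alternatives also conflict).

FIRST sets of the non-terminals at (or reachable through a nullable prefix from) the front of some alternative:
  FIRST(L) = { 'id', 'y', ε }

Productions for D:
  D → a a: FIRST = { 'a' }
  D → L c: FIRST = { 'c', 'id', 'y' }
Productions for L:
  L → id y id: FIRST = { 'id' }
  L → ε: FIRST = { ε }
  L → y y: FIRST = { 'y' }

All alternatives of each non-terminal have pairwise disjoint FIRST sets.

Answer: No FIRST/FIRST conflicts.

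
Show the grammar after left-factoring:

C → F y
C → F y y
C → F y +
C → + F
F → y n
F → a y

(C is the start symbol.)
C → F y C'
C' → ε
C' → y
C' → +
C → + F
F → y n
F → a y

Left-factoring transforms A → αβ₁ | αβ₂ into A → αA' and A' → β₁ | β₂
(α is the longest common prefix among the alternatives). Repeat until
no nonterminal has two alternatives with a common prefix.

Round 1: C has alternatives sharing prefix 'F y'. Introduce C': C → F y C'
  Add: C' → ε
  Add: C' → y
  Add: C' → +

No remaining common prefixes — done.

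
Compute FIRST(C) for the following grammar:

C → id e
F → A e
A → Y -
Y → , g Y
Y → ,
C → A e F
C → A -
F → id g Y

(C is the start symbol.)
FIRST sets of the other non-terminals involved (by the same procedure, iterated to a fixed point):
  FIRST(A) = { ',' }

From C → id e:
  - id is a terminal: add 'id' and stop
From C → A e F:
  - A is a non-terminal: add FIRST(A) \ {ε} = { ',' }
    A is not nullable, so stop
From C → A -:
  - A is a non-terminal: add FIRST(A) \ {ε} = { ',' }
    A is not nullable, so stop

Collecting: FIRST(C) = { ',', 'id' }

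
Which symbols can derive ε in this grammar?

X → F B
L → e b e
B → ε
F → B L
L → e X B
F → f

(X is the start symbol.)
ε-productions: B → ε
So B is immediately nullable.
No further non-terminal can be added: every production for the remaining non-terminals contains a terminal or a non-nullable non-terminal.
Nullable = { 'B' }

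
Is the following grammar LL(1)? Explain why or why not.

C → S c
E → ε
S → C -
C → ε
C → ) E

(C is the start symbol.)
No. Predict set conflict for C: { '-' }

A grammar is LL(1) if for each non-terminal N with multiple productions, the predict sets of those productions are pairwise disjoint, where PREDICT(N → α) = (FIRST(α) \ {ε}) ∪ (FOLLOW(N) if α ⇒* ε).

Relevant sets:
  FIRST(S) = { ')', '-' }
  FOLLOW(C) = { $, '-' }

For C:
  PREDICT(C → S c) = { ')', '-' }
  PREDICT(C → ε) = { $, '-' }
  PREDICT(C → ')' E) = { ')' }
E, S have a single production, so nothing to check there.

Conflict found: Predict set conflict for C: { '-' }
The grammar is NOT LL(1).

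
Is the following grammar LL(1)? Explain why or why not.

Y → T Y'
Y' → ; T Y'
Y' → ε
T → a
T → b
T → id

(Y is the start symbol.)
A grammar is LL(1) if for each non-terminal N with multiple productions, the predict sets of those productions are pairwise disjoint, where PREDICT(N → α) = (FIRST(α) \ {ε}) ∪ (FOLLOW(N) if α ⇒* ε).

Relevant sets:
  FOLLOW(Y') = { $ }

For Y':
  PREDICT(Y' → ';' T Y') = { ';' }
  PREDICT(Y' → ε) = { $ }
For T:
  PREDICT(T → a) = { 'a' }
  PREDICT(T → b) = { 'b' }
  PREDICT(T → id) = { 'id' }
Y has a single production, so nothing to check there.

All predict sets are disjoint. The grammar IS LL(1).

Answer: Yes, the grammar is LL(1).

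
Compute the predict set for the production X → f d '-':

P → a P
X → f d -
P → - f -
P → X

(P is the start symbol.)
PREDICT(X → f d '-') = (FIRST(RHS) \ {ε}) ∪ (FOLLOW(X) if ε ∈ FIRST(RHS), i.e. RHS ⇒* ε)
FIRST(f d '-') = { 'f' }
ε ∉ FIRST(f d '-'), so FOLLOW(X) is not added.
PREDICT(X → f d '-') = { 'f' }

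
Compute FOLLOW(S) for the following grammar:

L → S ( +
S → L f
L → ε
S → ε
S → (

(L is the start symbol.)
{ '(' }

To compute FOLLOW(S), find every occurrence of S on a right-hand side N → α S β: add FIRST(β) \ {ε}, and if β is empty or nullable also add FOLLOW(N). Iterate to a fixed point.

In L → S ( +: S is followed by '(' '+', add FIRST('(' '+') \ {ε} = { '(' }

Taking the union: FOLLOW(S) = { '(' }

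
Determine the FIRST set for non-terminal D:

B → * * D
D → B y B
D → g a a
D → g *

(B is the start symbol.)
{ '*', 'g' }

FIRST sets of the other non-terminals involved (by the same procedure, iterated to a fixed point):
  FIRST(B) = { '*' }

From D → B y B:
  - B is a non-terminal: add FIRST(B) \ {ε} = { '*' }
    B is not nullable, so stop
From D → g a a:
  - g is a terminal: add 'g' and stop
From D → g *:
  - g is a terminal: add 'g' and stop

Collecting: FIRST(D) = { '*', 'g' }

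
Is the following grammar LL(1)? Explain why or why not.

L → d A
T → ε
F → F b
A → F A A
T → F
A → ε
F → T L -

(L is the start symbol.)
A grammar is LL(1) if for each non-terminal N with multiple productions, the predict sets of those productions are pairwise disjoint, where PREDICT(N → α) = (FIRST(α) \ {ε}) ∪ (FOLLOW(N) if α ⇒* ε).

Relevant sets:
  FIRST(F) = { 'd' }
  FIRST(T) = { 'd', ε }
  FIRST(L) = { 'd' }
  FOLLOW(T) = { 'd' }
  FOLLOW(A) = { $, '-', 'd' }

For T:
  PREDICT(T → ε) = { 'd' }
  PREDICT(T → F) = { 'd' }
For F:
  PREDICT(F → F b) = { 'd' }
  PREDICT(F → T L '-') = { 'd' }
For A:
  PREDICT(A → F A A) = { 'd' }
  PREDICT(A → ε) = { $, '-', 'd' }
L has a single production, so nothing to check there.

Conflict found: Predict set conflict for T: { 'd' }
The grammar is NOT LL(1).

Answer: No. Predict set conflict for T: { 'd' }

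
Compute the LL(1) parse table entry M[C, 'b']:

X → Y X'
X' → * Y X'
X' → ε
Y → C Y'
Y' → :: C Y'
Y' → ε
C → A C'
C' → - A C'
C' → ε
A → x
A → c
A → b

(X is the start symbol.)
C → A C'

To find M[C, 'b'], we find productions for C where 'b' is in the predict set (PREDICT(N → α) = (FIRST(α) \ {ε}) ∪ (FOLLOW(N) if α ⇒* ε)).

Relevant sets:
  FIRST(A) = { 'b', 'c', 'x' }

C → A C': PREDICT = { 'b', 'c', 'x' }
  'b' is in predict set, so this production goes in M[C, 'b']

M[C, 'b'] = C → A C'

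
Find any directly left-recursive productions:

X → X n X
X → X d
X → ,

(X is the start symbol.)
Yes, X is left-recursive

Direct left recursion occurs when N → N α for some non-terminal N (the right-hand side begins with the left-hand side itself).

X → X n X: LEFT RECURSIVE (starts with X)
X → X d: LEFT RECURSIVE (starts with X)
X → ,: starts with ','

The grammar has direct left recursion on: X.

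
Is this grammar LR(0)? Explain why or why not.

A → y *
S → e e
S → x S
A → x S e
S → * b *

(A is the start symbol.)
Yes, the grammar is LR(0)

Augment with A' → A and build the canonical LR(0) collection (I0 = CLOSURE({[A' → . A]}), then GOTO on every symbol after a dot until no new states appear). It has 14 states:
  I0: { [A → . x S e], [A → . y *], [A' → . A] }  — shift
  I1: { [A' → A .] }  — accept
  I2: { [A → x . S e], [S → . * b *], [S → . e e], [S → . x S] }  — shift
  I3: { [A → y . *] }  — shift
  I4: { [A → y * .] }  — reduce
  I5: { [S → * . b *] }  — shift
  I6: { [A → x S . e] }  — shift
  I7: { [S → e . e] }  — shift
  I8: { [S → . * b *], [S → . e e], [S → . x S], [S → x . S] }  — shift
  I9: { [S → x S .] }  — reduce
  I10: { [S → e e .] }  — reduce
  I11: { [A → x S e .] }  — reduce
  I12: { [S → * b . *] }  — shift
  I13: { [S → * b * .] }  — reduce

Every state is either a pure shift/goto state or contains exactly one complete item and nothing to shift — no conflicts. The grammar is LR(0).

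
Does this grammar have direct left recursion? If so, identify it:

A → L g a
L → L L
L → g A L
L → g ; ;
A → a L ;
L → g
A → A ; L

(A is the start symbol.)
Yes, L, A are left-recursive

Direct left recursion occurs when N → N α for some non-terminal N (the right-hand side begins with the left-hand side itself).

A → L g a: starts with L
L → L L: LEFT RECURSIVE (starts with L)
L → g A L: starts with g
L → g ; ;: starts with g
A → a L ;: starts with a
L → g: starts with g
A → A ; L: LEFT RECURSIVE (starts with A)

The grammar has direct left recursion on: L, A.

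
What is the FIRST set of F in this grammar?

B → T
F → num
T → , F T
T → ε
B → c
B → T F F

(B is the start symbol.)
{ 'num' }

To compute FIRST(F), examine every production with F on the left-hand side, reading each right-hand side left to right until a non-nullable symbol is reached.

From F → num:
  - num is a terminal: add 'num' and stop

Collecting: FIRST(F) = { 'num' }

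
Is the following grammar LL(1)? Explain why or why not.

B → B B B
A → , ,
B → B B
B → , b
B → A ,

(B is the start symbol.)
No. Predict set conflict for B: { ',' }

A grammar is LL(1) if for each non-terminal N with multiple productions, the predict sets of those productions are pairwise disjoint, where PREDICT(N → α) = (FIRST(α) \ {ε}) ∪ (FOLLOW(N) if α ⇒* ε).

Relevant sets:
  FIRST(B) = { ',' }
  FIRST(A) = { ',' }

For B:
  PREDICT(B → B B B) = { ',' }
  PREDICT(B → B B) = { ',' }
  PREDICT(B → ',' b) = { ',' }
  PREDICT(B → A ',') = { ',' }
A has a single production, so nothing to check there.

Conflict found: Predict set conflict for B: { ',' }
The grammar is NOT LL(1).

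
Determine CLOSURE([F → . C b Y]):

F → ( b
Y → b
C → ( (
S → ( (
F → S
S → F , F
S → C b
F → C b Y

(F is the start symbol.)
{ [C → . ( (], [F → . C b Y] }

To compute CLOSURE, for each item [A → α.Bβ] where B is a non-terminal, add [B → .γ] for all productions B → γ; repeat for the newly added items until nothing changes.

Start with: [F → . C b Y]
  [F → . C b Y] has the dot before C: add [C → . ( (]
No further items can be added.

CLOSURE = { [C → . ( (], [F → . C b Y] }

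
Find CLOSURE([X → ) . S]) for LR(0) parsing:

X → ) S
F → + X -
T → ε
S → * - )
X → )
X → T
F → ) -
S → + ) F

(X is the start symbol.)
{ [S → . * - )], [S → . + ) F], [X → ) . S] }

Start with: [X → ) . S]
  [X → ) . S] has the dot before S: add [S → . * - )], [S → . + ) F]
No further items can be added.

CLOSURE = { [S → . * - )], [S → . + ) F], [X → ) . S] }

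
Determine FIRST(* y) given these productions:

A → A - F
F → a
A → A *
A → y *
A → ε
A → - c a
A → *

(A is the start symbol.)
{ '*' }

To compute FIRST(* y), process the symbols left to right:
Symbol * is a terminal. Add '*' and stop.
FIRST(* y) = { '*' }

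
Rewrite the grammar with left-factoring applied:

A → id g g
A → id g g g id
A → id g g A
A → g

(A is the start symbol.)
Left-factoring transforms A → αβ₁ | αβ₂ into A → αA' and A' → β₁ | β₂
(α is the longest common prefix among the alternatives). Repeat until
no nonterminal has two alternatives with a common prefix.

Round 1: A has alternatives sharing prefix 'id g g'. Introduce A': A → id g g A'
  Add: A' → ε
  Add: A' → g id
  Add: A' → A

No remaining common prefixes — done.

Resulting grammar:
A → id g g A'
A' → ε
A' → g id
A' → A
A → g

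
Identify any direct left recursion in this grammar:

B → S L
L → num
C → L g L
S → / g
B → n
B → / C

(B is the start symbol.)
B → S L: starts with S
L → num: starts with num
C → L g L: starts with L
S → / g: starts with '/'
B → n: starts with n
B → / C: starts with '/'

No direct left recursion found.

Answer: No direct left recursion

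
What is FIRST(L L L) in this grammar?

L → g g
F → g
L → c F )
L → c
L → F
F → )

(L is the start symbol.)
{ ')', 'c', 'g' }

FIRST sets of the non-terminals involved (from the grammar, by fixed-point iteration):
  FIRST(L) = { ')', 'c', 'g' }

To compute FIRST(L L L), process the symbols left to right:
Symbol L is a non-terminal. Add FIRST(L) \ {ε} = { ')', 'c', 'g' }
L is not nullable (ε ∉ FIRST(L)), so stop here.
FIRST(L L L) = { ')', 'c', 'g' }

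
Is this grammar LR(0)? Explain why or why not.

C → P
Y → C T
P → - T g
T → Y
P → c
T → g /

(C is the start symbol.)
A grammar is LR(0) if no state in the canonical LR(0) collection has:
  - both a shift item (dot before a terminal) and a complete item (shift-reduce conflict), or
  - two or more complete items (reduce-reduce conflict; the accept item [C' → C .] counts as a complete item here).

Augment with C' → C and build the canonical LR(0) collection (I0 = CLOSURE({[C' → . C]}), then GOTO on every symbol after a dot until no new states appear). It has 12 states:
  I0: { [C → . P], [C' → . C], [P → . - T g], [P → . c] }  — shift
  I1: { [C → . P], [P → - . T g], [P → . - T g], [P → . c], [T → . Y], [T → . g /], [Y → . C T] }  — shift
  I2: { [C' → C .] }  — accept
  I3: { [C → P .] }  — reduce
  I4: { [P → c .] }  — reduce
  I5: { [C → . P], [P → . - T g], [P → . c], [T → . Y], [T → . g /], [Y → . C T], [Y → C . T] }  — shift
  I6: { [P → - T . g] }  — shift
  I7: { [T → Y .] }  — reduce
  I8: { [T → g . /] }  — shift
  I9: { [T → g / .] }  — reduce
  I10: { [P → - T g .] }  — reduce
  I11: { [Y → C T .] }  — reduce

Every state is either a pure shift/goto state or contains exactly one complete item and nothing to shift — no conflicts. The grammar is LR(0).

Answer: Yes, the grammar is LR(0)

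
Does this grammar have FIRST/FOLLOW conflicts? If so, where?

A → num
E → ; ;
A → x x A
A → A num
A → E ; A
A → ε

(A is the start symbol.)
A FIRST/FOLLOW conflict occurs when a non-terminal N has a nullable alternative N → β (β ⇒* ε) and another alternative N → α with FIRST(α) ∩ FOLLOW(N) ≠ ∅: on such a lookahead the parser cannot decide between expanding α and letting N vanish via β.

Nullable non-terminals: A.
FIRST sets used below: FIRST(A) = { ';', 'num', 'x', ε }, FIRST(E) = { ';' }

A: nullable alternative(s) A → ε; FOLLOW(A) = { $, 'num' }
  A → num: FIRST \ {ε} = { 'num' } — overlaps FOLLOW(A) on { 'num' }: CONFLICT
  A → x x A: FIRST \ {ε} = { 'x' } — disjoint from FOLLOW(A)
  A → A num: FIRST \ {ε} = { ';', 'num', 'x' } — overlaps FOLLOW(A) on { 'num' }: CONFLICT
  A → E ; A: FIRST \ {ε} = { ';' } — disjoint from FOLLOW(A)
  A → ε: FIRST \ {ε} = { } — this is the only nullable alternative, skip

E has no nullable alternative, so no FIRST/FOLLOW check is needed there.

So the grammar has 2 FIRST/FOLLOW conflicts (marked CONFLICT above).

Answer: Yes. A → num with FOLLOW(A) on { 'num' }; A → A num with FOLLOW(A) on { 'num' }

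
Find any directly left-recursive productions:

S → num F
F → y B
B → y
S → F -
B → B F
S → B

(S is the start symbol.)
S → num F: starts with num
F → y B: starts with y
B → y: starts with y
S → F -: starts with F
B → B F: LEFT RECURSIVE (starts with B)
S → B: starts with B

The grammar has direct left recursion on: B.

Answer: Yes, B is left-recursive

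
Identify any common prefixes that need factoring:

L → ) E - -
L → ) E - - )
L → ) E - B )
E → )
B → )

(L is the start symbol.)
Left-factoring is needed when two productions for the same non-terminal
share a common prefix on the right-hand side.

Productions for L:
  L → ) E - -
  L → ) E - - )
  L → ) E - B )

Found common prefix ') E -' in productions for L

Answer: Yes, L has productions with common prefix ') E -'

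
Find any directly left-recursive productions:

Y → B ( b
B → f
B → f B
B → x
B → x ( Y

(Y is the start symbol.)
Y → B ( b: starts with B
B → f: starts with f
B → f B: starts with f
B → x: starts with x
B → x ( Y: starts with x

No direct left recursion found.

Answer: No direct left recursion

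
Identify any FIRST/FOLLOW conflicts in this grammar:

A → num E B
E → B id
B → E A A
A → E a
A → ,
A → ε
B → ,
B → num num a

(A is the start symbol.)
Yes. A → num E B with FOLLOW(A) on { 'num' }; A → E a with FOLLOW(A) on { ',', 'num' }; A → ',' with FOLLOW(A) on { ',' }

A FIRST/FOLLOW conflict occurs when a non-terminal N has a nullable alternative N → β (β ⇒* ε) and another alternative N → α with FIRST(α) ∩ FOLLOW(N) ≠ ∅: on such a lookahead the parser cannot decide between expanding α and letting N vanish via β.

Nullable non-terminals: A.
FIRST sets used below: FIRST(E) = { ',', 'num' }

A: nullable alternative(s) A → ε; FOLLOW(A) = { $, ',', 'id', 'num' }
  A → num E B: FIRST \ {ε} = { 'num' } — overlaps FOLLOW(A) on { 'num' }: CONFLICT
  A → E a: FIRST \ {ε} = { ',', 'num' } — overlaps FOLLOW(A) on { ',', 'num' }: CONFLICT
  A → ,: FIRST \ {ε} = { ',' } — overlaps FOLLOW(A) on { ',' }: CONFLICT
  A → ε: FIRST \ {ε} = { } — this is the only nullable alternative, skip

B, E have no nullable alternative, so no FIRST/FOLLOW check is needed there.

So the grammar has 3 FIRST/FOLLOW conflicts (marked CONFLICT above).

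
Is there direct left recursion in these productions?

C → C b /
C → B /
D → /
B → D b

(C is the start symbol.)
Direct left recursion occurs when N → N α for some non-terminal N (the right-hand side begins with the left-hand side itself).

C → C b /: LEFT RECURSIVE (starts with C)
C → B /: starts with B
D → /: starts with '/'
B → D b: starts with D

The grammar has direct left recursion on: C.

Answer: Yes, C is left-recursive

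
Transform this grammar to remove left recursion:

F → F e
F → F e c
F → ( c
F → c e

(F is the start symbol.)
F → ( c F'
F → c e F'
F' → e F'
F' → e c F'
F' → ε

F is directly left-recursive. The standard transformation for
  A → A α₁ | ... | A α_m | β₁ | ... | β_n
is
  A  → β₁ A' | ... | β_n A'
  A' → α₁ A' | ... | α_m A' | ε

F → ( c becomes F → ( c F'
F → c e becomes F → c e F'
F → F e becomes F' → e F'
F → F e c becomes F' → e c F'
Add F' → ε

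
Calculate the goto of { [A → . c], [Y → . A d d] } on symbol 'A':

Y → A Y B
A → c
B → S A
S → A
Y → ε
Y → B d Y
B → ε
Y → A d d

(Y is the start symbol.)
{ [Y → A . d d] }

GOTO(I, 'A') = CLOSURE({ [A → αX.β] : [A → α.Xβ] ∈ I, X = 'A' })

Items with dot before 'A', with the dot advanced:
  [Y → . A d d] → [Y → A . d d]
Closure adds nothing (no advanced item has the dot before a non-terminal).

GOTO = { [Y → A . d d] }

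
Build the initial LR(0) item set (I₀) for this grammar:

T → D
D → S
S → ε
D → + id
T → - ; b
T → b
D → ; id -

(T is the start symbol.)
{ [D → . + id], [D → . ; id -], [D → . S], [S → .], [T → . - ; b], [T → . D], [T → . b], [T' → . T] }

First, augment the grammar with T' → T
I₀ = CLOSURE({ [T' → . T] }):
  [T' → . T] has the dot before T: add [T → . D], [T → . - ; b], [T → . b]
  [T → . D] has the dot before D: add [D → . S], [D → . + id], [D → . ; id -]
  [D → . S] has the dot before S: add [S → .]
No further items can be added.

I₀ = { [D → . + id], [D → . ; id -], [D → . S], [S → .], [T → . - ; b], [T → . D], [T → . b], [T' → . T] }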